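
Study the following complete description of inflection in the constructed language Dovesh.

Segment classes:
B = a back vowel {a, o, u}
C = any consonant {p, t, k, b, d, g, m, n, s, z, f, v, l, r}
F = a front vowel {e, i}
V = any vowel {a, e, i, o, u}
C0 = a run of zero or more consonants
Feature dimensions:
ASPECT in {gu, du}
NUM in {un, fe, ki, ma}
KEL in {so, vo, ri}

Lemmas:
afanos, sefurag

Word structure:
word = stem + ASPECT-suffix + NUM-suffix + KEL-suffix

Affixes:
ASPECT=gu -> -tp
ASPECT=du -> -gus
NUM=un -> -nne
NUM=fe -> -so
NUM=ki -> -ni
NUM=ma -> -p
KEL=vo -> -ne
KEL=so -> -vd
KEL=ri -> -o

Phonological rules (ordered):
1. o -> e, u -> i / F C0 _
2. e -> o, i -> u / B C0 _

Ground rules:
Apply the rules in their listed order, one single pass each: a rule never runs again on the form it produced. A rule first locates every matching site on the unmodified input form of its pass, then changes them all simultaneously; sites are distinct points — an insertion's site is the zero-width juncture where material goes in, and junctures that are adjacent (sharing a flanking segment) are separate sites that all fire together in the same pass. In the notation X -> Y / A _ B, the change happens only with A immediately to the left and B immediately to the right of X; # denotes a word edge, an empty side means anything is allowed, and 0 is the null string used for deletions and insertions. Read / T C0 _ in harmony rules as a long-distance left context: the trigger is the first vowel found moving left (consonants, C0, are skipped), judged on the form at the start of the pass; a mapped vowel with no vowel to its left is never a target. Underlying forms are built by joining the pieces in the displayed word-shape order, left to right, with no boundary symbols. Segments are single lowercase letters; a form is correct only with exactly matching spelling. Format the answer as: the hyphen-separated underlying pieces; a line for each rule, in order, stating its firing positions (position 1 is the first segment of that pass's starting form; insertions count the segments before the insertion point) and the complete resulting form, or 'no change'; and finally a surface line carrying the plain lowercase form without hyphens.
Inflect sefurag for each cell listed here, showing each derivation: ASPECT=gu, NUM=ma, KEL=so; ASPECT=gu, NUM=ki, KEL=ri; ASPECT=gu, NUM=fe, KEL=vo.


cell ASPECT=gu, NUM=ma, KEL=so:
underlying: sefurag-tp-p-vd
1. o -> e, u -> i / F C0 _: fires at position(s) 4: sefiragtppvd
2. e -> o, i -> u / B C0 _: no change
surface: sefiragtppvd

cell ASPECT=gu, NUM=ki, KEL=ri:
underlying: sefurag-tp-ni-o
1. o -> e, u -> i / F C0 _: fires at position(s) 4, 12: sefiragtpnie
2. e -> o, i -> u / B C0 _: fires at position(s) 11: sefiragtpnue
surface: sefiragtpnue

cell ASPECT=gu, NUM=fe, KEL=vo:
underlying: sefurag-tp-so-ne
1. o -> e, u -> i / F C0 _: fires at position(s) 4: sefiragtpsone
2. e -> o, i -> u / B C0 _: fires at position(s) 13: sefiragtpsono
surface: sefiragtpsono


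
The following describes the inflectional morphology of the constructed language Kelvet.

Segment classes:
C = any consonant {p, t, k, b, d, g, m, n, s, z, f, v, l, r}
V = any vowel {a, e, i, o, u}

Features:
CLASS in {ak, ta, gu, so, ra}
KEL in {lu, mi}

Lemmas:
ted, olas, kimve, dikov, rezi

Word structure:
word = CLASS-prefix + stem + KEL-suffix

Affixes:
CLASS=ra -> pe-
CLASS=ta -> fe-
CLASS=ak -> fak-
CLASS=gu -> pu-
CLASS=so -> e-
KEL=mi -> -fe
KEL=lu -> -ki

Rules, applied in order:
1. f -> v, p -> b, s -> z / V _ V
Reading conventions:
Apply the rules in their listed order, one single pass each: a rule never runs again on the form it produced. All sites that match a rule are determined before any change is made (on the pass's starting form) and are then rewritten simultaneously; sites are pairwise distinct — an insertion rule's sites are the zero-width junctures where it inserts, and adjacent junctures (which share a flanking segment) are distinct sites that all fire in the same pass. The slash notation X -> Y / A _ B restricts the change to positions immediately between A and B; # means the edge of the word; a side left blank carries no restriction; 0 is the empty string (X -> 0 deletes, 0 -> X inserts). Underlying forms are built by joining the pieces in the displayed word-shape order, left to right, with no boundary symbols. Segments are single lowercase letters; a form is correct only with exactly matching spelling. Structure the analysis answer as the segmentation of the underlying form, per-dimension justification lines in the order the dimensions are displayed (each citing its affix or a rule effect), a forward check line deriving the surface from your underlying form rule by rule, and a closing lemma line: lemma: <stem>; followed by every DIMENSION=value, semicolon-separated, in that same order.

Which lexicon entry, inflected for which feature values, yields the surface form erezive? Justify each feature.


underlying: e-rezi-fe
CLASS=so - signalled by the affix e-
KEL=mi - signalled by the affix -fe
check: erezife -> erezive
lemma: rezi; CLASS=so; KEL=mi


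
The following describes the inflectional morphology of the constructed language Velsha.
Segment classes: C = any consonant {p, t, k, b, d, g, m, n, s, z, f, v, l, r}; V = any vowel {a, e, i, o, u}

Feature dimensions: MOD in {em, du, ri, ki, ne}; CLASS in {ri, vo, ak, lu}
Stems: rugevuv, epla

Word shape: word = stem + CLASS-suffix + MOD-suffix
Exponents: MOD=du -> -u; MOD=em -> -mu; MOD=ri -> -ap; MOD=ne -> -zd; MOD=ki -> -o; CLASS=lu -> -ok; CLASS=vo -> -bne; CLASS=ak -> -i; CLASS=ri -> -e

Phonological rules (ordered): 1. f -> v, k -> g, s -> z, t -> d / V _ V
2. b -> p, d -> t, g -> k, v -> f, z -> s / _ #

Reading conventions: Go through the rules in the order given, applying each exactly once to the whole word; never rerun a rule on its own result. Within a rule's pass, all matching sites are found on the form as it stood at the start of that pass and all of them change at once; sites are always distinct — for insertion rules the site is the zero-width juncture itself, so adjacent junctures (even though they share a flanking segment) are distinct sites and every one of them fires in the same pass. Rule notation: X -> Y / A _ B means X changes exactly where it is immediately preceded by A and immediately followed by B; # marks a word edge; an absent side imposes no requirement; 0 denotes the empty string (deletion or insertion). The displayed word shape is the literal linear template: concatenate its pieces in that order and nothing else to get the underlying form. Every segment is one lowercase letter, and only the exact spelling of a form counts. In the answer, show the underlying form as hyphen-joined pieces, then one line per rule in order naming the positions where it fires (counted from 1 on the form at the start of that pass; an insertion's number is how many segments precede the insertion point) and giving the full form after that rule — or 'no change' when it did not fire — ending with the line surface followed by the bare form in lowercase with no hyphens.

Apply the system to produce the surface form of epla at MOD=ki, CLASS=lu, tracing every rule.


underlying: epla-ok-o
1. f -> v, k -> g, s -> z, t -> d / V _ V: fires at position(s) 6: eplaogo
2. b -> p, d -> t, g -> k, v -> f, z -> s / _ #: no change
surface: eplaogo


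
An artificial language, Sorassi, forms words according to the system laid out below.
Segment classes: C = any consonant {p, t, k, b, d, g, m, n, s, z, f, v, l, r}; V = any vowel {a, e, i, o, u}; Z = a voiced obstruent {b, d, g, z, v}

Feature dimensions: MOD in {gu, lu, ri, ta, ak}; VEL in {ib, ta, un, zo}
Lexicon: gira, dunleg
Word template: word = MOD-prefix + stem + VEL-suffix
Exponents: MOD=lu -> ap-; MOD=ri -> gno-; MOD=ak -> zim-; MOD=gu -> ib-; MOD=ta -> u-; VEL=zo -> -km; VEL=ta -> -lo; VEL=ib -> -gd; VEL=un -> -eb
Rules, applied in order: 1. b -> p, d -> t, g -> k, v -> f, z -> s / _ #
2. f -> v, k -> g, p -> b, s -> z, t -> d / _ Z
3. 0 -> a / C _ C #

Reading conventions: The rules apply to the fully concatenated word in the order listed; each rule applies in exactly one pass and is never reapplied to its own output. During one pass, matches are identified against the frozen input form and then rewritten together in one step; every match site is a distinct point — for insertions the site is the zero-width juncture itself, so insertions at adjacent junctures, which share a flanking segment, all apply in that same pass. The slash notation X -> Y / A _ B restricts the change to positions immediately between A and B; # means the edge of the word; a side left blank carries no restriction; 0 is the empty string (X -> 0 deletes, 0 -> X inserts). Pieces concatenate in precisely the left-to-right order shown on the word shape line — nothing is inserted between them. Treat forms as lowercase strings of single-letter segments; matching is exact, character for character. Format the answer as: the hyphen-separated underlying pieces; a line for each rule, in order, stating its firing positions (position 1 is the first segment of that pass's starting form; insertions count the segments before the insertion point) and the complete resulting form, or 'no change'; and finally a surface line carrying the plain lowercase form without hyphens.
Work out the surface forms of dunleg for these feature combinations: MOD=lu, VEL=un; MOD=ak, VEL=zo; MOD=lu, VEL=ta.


cell MOD=lu, VEL=un:
underlying: ap-dunleg-eb
1. b -> p, d -> t, g -> k, v -> f, z -> s / _ #: fires at position(s) 10: apdunlegep
2. f -> v, k -> g, p -> b, s -> z, t -> d / _ Z: fires at position(s) 2: abdunlegep
3. 0 -> a / C _ C #: no change
surface: abdunlegep

cell MOD=ak, VEL=zo:
underlying: zim-dunleg-km
1. b -> p, d -> t, g -> k, v -> f, z -> s / _ #: no change
2. f -> v, k -> g, p -> b, s -> z, t -> d / _ Z: no change
3. 0 -> a / C _ C #: inserts after position(s) 10: zimdunlegkam
surface: zimdunlegkam

cell MOD=lu, VEL=ta:
underlying: ap-dunleg-lo
1. b -> p, d -> t, g -> k, v -> f, z -> s / _ #: no change
2. f -> v, k -> g, p -> b, s -> z, t -> d / _ Z: fires at position(s) 2: abdunleglo
3. 0 -> a / C _ C #: no change
surface: abdunleglo


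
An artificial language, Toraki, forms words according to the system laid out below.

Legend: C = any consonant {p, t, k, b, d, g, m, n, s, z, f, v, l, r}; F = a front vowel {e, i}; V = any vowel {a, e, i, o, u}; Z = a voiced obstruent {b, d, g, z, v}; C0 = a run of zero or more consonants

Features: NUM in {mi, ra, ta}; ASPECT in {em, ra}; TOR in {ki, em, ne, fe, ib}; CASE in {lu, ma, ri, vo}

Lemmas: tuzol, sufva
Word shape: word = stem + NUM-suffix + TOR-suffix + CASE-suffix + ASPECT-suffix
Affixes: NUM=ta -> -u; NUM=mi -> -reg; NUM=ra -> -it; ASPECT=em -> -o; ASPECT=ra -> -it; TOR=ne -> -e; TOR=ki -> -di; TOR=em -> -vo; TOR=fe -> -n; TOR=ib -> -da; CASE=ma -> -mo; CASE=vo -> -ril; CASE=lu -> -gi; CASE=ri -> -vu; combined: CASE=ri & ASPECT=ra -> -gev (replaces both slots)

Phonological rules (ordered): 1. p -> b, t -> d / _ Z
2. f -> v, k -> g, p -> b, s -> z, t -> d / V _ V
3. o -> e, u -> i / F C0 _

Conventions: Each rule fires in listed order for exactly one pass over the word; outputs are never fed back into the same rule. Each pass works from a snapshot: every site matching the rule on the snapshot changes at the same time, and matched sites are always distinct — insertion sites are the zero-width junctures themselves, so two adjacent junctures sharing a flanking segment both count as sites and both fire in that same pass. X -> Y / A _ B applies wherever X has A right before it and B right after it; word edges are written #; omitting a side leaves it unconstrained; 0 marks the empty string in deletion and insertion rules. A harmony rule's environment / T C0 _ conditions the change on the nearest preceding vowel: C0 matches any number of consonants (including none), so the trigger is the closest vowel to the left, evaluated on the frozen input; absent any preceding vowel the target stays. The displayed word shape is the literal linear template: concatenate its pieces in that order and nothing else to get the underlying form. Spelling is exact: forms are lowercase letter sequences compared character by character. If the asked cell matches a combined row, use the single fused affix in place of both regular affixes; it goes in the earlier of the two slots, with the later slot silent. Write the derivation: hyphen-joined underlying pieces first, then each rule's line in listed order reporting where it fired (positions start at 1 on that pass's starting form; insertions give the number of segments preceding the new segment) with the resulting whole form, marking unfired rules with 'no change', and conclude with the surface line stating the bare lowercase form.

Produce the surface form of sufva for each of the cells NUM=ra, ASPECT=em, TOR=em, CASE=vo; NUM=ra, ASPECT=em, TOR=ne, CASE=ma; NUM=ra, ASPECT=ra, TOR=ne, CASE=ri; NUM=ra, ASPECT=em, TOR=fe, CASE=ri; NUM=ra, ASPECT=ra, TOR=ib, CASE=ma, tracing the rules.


cell NUM=ra, ASPECT=em, TOR=em, CASE=vo:
underlying: sufva-it-vo-ril-o
1. p -> b, t -> d / _ Z: fires at position(s) 7: sufvaidvorilo
2. f -> v, k -> g, p -> b, s -> z, t -> d / V _ V: no change
3. o -> e, u -> i / F C0 _: fires at position(s) 9, 13: sufvaidverile
surface: sufvaidverile

cell NUM=ra, ASPECT=em, TOR=ne, CASE=ma:
underlying: sufva-it-e-mo-o
1. p -> b, t -> d / _ Z: no change
2. f -> v, k -> g, p -> b, s -> z, t -> d / V _ V: fires at position(s) 7: sufvaidemoo
3. o -> e, u -> i / F C0 _: fires at position(s) 10: sufvaidemeo
surface: sufvaidemeo

cell NUM=ra, ASPECT=ra, TOR=ne, CASE=ri:
underlying: sufva-it-e-gev
1. p -> b, t -> d / _ Z: no change
2. f -> v, k -> g, p -> b, s -> z, t -> d / V _ V: fires at position(s) 7: sufvaidegev
3. o -> e, u -> i / F C0 _: no change
surface: sufvaidegev

cell NUM=ra, ASPECT=em, TOR=fe, CASE=ri:
underlying: sufva-it-n-vu-o
1. p -> b, t -> d / _ Z: no change
2. f -> v, k -> g, p -> b, s -> z, t -> d / V _ V: no change
3. o -> e, u -> i / F C0 _: fires at position(s) 10: sufvaitnvio
surface: sufvaitnvio

cell NUM=ra, ASPECT=ra, TOR=ib, CASE=ma:
underlying: sufva-it-da-mo-it
1. p -> b, t -> d / _ Z: fires at position(s) 7: sufvaiddamoit
2. f -> v, k -> g, p -> b, s -> z, t -> d / V _ V: no change
3. o -> e, u -> i / F C0 _: no change
surface: sufvaiddamoit


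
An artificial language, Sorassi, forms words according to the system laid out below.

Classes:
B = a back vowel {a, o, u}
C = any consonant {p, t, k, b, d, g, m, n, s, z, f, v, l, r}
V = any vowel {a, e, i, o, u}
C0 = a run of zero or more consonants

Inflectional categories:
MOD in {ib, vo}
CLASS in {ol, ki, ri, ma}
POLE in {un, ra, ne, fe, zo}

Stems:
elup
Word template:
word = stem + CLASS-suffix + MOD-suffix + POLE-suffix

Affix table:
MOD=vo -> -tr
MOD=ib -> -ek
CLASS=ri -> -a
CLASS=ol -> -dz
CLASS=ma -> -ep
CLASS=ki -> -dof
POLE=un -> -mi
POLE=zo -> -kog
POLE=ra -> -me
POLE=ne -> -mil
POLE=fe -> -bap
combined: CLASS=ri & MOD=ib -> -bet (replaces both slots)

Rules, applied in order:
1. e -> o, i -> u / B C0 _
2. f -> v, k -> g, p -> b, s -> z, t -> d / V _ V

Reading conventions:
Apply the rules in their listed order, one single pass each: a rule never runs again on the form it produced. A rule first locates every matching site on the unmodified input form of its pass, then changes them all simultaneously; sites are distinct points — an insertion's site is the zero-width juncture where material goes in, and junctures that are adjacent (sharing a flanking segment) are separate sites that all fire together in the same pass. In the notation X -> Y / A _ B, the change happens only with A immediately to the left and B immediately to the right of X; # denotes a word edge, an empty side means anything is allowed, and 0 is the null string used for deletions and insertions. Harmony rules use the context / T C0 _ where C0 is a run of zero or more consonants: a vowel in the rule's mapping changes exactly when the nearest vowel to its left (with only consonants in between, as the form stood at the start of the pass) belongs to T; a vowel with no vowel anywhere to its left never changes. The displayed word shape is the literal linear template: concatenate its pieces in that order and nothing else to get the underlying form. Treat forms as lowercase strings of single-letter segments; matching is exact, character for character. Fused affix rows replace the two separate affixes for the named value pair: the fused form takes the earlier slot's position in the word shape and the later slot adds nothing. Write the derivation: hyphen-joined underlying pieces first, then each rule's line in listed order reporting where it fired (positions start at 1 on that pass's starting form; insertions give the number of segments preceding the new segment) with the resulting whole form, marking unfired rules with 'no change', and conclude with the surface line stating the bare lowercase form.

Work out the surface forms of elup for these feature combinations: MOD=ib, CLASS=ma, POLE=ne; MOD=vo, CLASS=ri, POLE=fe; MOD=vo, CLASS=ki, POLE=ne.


cell MOD=ib, CLASS=ma, POLE=ne:
underlying: elup-ep-ek-mil
1. e -> o, i -> u / B C0 _: fires at position(s) 5: elupopekmil
2. f -> v, k -> g, p -> b, s -> z, t -> d / V _ V: fires at position(s) 4, 6: elubobekmil
surface: elubobekmil

cell MOD=vo, CLASS=ri, POLE=fe:
underlying: elup-a-tr-bap
1. e -> o, i -> u / B C0 _: no change
2. f -> v, k -> g, p -> b, s -> z, t -> d / V _ V: fires at position(s) 4: elubatrbap
surface: elubatrbap

cell MOD=vo, CLASS=ki, POLE=ne:
underlying: elup-dof-tr-mil
1. e -> o, i -> u / B C0 _: fires at position(s) 11: elupdoftrmul
2. f -> v, k -> g, p -> b, s -> z, t -> d / V _ V: no change
surface: elupdoftrmul


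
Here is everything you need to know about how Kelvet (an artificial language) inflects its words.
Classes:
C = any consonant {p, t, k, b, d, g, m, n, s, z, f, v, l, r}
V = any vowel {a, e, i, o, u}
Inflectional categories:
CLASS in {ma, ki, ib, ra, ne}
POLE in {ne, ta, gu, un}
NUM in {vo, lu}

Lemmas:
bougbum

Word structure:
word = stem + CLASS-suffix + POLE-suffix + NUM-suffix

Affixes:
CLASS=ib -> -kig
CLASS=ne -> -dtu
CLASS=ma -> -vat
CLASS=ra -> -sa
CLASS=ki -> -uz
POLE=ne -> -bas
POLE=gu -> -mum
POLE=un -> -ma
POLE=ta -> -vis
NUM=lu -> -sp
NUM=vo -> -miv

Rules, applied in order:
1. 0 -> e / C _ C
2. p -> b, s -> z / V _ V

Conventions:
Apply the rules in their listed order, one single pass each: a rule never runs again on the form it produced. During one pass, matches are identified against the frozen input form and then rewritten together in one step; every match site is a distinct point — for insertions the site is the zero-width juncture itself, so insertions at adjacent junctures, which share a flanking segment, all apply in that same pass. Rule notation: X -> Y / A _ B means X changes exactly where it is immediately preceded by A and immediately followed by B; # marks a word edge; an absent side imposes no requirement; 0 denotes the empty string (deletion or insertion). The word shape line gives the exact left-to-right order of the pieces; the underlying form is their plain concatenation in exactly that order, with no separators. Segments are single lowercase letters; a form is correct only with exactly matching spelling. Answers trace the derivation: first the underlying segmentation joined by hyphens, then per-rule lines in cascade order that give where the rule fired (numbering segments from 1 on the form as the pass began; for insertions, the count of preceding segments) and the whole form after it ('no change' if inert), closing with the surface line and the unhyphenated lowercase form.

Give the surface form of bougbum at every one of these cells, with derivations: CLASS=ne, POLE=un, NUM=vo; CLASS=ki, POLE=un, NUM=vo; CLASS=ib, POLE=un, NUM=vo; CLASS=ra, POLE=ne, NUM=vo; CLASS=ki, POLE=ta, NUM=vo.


cell CLASS=ne, POLE=un, NUM=vo:
underlying: bougbum-dtu-ma-miv
1. 0 -> e / C _ C: inserts after position(s) 4, 7, 8: bougebumedetumamiv
2. p -> b, s -> z / V _ V: no change
surface: bougebumedetumamiv

cell CLASS=ki, POLE=un, NUM=vo:
underlying: bougbum-uz-ma-miv
1. 0 -> e / C _ C: inserts after position(s) 4, 9: bougebumuzemamiv
2. p -> b, s -> z / V _ V: no change
surface: bougebumuzemamiv

cell CLASS=ib, POLE=un, NUM=vo:
underlying: bougbum-kig-ma-miv
1. 0 -> e / C _ C: inserts after position(s) 4, 7, 10: bougebumekigemamiv
2. p -> b, s -> z / V _ V: no change
surface: bougebumekigemamiv

cell CLASS=ra, POLE=ne, NUM=vo:
underlying: bougbum-sa-bas-miv
1. 0 -> e / C _ C: inserts after position(s) 4, 7, 12: bougebumesabasemiv
2. p -> b, s -> z / V _ V: fires at position(s) 10, 14: bougebumezabazemiv
surface: bougebumezabazemiv

cell CLASS=ki, POLE=ta, NUM=vo:
underlying: bougbum-uz-vis-miv
1. 0 -> e / C _ C: inserts after position(s) 4, 9, 12: bougebumuzevisemiv
2. p -> b, s -> z / V _ V: fires at position(s) 14: bougebumuzevizemiv
surface: bougebumuzevizemiv


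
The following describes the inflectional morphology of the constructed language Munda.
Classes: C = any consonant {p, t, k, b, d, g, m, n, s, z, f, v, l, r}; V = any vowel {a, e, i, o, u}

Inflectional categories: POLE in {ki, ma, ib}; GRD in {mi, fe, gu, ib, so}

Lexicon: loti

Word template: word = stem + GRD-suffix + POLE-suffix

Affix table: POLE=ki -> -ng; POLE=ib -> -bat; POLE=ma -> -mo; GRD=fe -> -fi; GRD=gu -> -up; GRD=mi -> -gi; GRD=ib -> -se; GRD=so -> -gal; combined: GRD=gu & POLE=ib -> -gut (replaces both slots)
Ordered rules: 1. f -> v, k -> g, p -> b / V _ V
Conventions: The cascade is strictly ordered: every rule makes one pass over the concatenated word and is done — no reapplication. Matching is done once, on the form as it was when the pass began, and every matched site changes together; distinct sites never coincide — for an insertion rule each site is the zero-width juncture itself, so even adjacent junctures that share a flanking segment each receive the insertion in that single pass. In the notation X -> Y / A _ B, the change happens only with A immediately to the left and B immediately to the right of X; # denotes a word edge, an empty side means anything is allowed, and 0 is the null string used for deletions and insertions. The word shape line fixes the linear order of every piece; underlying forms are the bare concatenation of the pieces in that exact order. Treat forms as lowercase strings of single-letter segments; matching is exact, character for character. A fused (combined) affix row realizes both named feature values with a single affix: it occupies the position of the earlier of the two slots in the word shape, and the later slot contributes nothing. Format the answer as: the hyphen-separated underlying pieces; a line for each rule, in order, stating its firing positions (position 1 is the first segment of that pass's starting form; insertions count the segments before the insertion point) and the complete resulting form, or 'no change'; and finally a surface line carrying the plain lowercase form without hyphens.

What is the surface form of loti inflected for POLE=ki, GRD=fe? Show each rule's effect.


underlying: loti-fi-ng
1. f -> v, k -> g, p -> b / V _ V: fires at position(s) 5: lotiving
surface: lotiving


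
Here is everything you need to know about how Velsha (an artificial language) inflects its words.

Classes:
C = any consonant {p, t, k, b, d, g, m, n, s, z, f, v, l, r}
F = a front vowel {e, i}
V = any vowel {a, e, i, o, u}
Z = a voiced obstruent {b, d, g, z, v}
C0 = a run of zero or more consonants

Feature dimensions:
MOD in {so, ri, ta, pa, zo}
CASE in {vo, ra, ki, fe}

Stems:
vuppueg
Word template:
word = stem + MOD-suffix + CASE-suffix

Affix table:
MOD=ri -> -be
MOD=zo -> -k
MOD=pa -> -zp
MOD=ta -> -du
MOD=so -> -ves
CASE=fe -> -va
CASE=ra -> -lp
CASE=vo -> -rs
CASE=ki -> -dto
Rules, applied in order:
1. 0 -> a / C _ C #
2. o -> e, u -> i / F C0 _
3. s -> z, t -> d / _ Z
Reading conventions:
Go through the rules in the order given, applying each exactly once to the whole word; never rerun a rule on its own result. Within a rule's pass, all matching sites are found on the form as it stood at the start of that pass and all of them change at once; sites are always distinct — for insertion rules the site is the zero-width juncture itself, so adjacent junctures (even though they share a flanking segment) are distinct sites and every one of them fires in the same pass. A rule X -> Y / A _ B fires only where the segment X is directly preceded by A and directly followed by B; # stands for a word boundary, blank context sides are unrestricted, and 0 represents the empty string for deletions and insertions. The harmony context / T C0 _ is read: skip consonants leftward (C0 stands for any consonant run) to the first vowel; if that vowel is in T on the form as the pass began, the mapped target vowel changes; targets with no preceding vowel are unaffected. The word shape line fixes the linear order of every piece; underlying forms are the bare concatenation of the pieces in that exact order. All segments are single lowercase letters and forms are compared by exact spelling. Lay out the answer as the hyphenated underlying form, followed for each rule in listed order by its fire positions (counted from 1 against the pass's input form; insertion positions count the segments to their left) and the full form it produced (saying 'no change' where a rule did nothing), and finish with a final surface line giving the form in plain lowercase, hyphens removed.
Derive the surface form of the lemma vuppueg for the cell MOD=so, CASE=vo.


underlying: vuppueg-ves-rs
1. 0 -> a / C _ C #: inserts after position(s) 11: vuppuegvesras
2. o -> e, u -> i / F C0 _: no change
3. s -> z, t -> d / _ Z: no change
surface: vuppuegvesras


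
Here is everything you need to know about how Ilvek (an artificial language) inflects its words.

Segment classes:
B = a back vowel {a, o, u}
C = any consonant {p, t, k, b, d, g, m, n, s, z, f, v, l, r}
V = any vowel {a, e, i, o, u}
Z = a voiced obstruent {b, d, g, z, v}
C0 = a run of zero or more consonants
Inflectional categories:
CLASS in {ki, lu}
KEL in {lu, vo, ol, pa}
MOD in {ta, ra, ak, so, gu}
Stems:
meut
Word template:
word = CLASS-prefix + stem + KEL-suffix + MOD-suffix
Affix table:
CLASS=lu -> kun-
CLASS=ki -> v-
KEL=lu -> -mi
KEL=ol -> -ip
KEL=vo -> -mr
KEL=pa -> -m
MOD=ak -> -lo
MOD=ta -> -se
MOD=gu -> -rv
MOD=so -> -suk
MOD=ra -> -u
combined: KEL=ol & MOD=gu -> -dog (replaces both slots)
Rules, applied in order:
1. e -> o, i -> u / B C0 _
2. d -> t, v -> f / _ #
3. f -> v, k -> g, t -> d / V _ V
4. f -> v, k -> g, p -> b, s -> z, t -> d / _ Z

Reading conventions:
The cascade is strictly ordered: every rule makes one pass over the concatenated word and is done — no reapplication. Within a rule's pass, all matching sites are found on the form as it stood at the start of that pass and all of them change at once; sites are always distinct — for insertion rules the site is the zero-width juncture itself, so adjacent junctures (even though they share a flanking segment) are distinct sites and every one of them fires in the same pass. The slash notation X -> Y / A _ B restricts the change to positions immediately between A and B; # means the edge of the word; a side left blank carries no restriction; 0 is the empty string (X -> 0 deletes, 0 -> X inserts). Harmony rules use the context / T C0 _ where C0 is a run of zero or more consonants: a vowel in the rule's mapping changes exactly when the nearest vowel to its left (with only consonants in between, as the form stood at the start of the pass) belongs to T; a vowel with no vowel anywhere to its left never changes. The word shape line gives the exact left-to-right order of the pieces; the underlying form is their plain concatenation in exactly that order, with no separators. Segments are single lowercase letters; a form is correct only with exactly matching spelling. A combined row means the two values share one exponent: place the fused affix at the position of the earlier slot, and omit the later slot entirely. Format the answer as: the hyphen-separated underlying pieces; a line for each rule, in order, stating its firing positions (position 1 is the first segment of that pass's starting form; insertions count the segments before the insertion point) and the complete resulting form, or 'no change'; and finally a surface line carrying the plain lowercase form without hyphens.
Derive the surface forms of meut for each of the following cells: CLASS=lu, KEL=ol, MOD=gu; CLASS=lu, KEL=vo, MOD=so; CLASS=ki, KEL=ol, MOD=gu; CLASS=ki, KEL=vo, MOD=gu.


cell CLASS=lu, KEL=ol, MOD=gu:
underlying: kun-meut-dog
1. e -> o, i -> u / B C0 _: fires at position(s) 5: kunmoutdog
2. d -> t, v -> f / _ #: no change
3. f -> v, k -> g, t -> d / V _ V: no change
4. f -> v, k -> g, p -> b, s -> z, t -> d / _ Z: fires at position(s) 7: kunmouddog
surface: kunmouddog

cell CLASS=lu, KEL=vo, MOD=so:
underlying: kun-meut-mr-suk
1. e -> o, i -> u / B C0 _: fires at position(s) 5: kunmoutmrsuk
2. d -> t, v -> f / _ #: no change
3. f -> v, k -> g, t -> d / V _ V: no change
4. f -> v, k -> g, p -> b, s -> z, t -> d / _ Z: no change
surface: kunmoutmrsuk

cell CLASS=ki, KEL=ol, MOD=gu:
underlying: v-meut-dog
1. e -> o, i -> u / B C0 _: no change
2. d -> t, v -> f / _ #: no change
3. f -> v, k -> g, t -> d / V _ V: no change
4. f -> v, k -> g, p -> b, s -> z, t -> d / _ Z: fires at position(s) 5: vmeuddog
surface: vmeuddog

cell CLASS=ki, KEL=vo, MOD=gu:
underlying: v-meut-mr-rv
1. e -> o, i -> u / B C0 _: no change
2. d -> t, v -> f / _ #: fires at position(s) 9: vmeutmrrf
3. f -> v, k -> g, t -> d / V _ V: no change
4. f -> v, k -> g, p -> b, s -> z, t -> d / _ Z: no change
surface: vmeutmrrf


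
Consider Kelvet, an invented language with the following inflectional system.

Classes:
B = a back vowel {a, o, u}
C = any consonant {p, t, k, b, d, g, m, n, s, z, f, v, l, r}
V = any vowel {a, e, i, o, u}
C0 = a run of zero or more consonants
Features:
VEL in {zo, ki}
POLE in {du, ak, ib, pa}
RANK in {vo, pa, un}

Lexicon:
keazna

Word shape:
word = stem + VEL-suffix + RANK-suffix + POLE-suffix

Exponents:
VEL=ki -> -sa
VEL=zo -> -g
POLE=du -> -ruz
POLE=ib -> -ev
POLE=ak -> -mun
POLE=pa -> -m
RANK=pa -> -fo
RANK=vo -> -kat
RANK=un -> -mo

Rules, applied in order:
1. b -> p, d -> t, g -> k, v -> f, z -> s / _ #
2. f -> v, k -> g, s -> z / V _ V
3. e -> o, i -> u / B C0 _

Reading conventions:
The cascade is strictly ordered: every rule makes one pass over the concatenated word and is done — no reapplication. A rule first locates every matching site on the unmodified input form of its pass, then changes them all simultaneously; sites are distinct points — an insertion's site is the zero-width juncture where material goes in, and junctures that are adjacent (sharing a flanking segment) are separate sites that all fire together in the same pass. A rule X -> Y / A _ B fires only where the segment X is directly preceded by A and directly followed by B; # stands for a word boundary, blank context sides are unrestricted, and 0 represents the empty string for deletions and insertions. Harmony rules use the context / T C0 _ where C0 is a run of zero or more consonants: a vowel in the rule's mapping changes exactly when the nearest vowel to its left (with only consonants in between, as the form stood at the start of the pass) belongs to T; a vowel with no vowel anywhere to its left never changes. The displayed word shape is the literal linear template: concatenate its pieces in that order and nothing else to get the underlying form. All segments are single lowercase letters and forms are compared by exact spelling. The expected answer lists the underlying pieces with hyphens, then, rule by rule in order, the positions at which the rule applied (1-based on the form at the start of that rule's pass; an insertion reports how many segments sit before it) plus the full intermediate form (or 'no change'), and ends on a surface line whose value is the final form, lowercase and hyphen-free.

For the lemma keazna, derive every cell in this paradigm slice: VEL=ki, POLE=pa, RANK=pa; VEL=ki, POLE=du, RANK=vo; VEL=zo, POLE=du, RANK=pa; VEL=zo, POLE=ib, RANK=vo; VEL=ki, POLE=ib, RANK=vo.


cell VEL=ki, POLE=pa, RANK=pa:
underlying: keazna-sa-fo-m
1. b -> p, d -> t, g -> k, v -> f, z -> s / _ #: no change
2. f -> v, k -> g, s -> z / V _ V: fires at position(s) 7, 9: keaznazavom
3. e -> o, i -> u / B C0 _: no change
surface: keaznazavom

cell VEL=ki, POLE=du, RANK=vo:
underlying: keazna-sa-kat-ruz
1. b -> p, d -> t, g -> k, v -> f, z -> s / _ #: fires at position(s) 14: keaznasakatrus
2. f -> v, k -> g, s -> z / V _ V: fires at position(s) 7, 9: keaznazagatrus
3. e -> o, i -> u / B C0 _: no change
surface: keaznazagatrus

cell VEL=zo, POLE=du, RANK=pa:
underlying: keazna-g-fo-ruz
1. b -> p, d -> t, g -> k, v -> f, z -> s / _ #: fires at position(s) 12: keaznagforus
2. f -> v, k -> g, s -> z / V _ V: no change
3. e -> o, i -> u / B C0 _: no change
surface: keaznagforus

cell VEL=zo, POLE=ib, RANK=vo:
underlying: keazna-g-kat-ev
1. b -> p, d -> t, g -> k, v -> f, z -> s / _ #: fires at position(s) 12: keaznagkatef
2. f -> v, k -> g, s -> z / V _ V: no change
3. e -> o, i -> u / B C0 _: fires at position(s) 11: keaznagkatof
surface: keaznagkatof

cell VEL=ki, POLE=ib, RANK=vo:
underlying: keazna-sa-kat-ev
1. b -> p, d -> t, g -> k, v -> f, z -> s / _ #: fires at position(s) 13: keaznasakatef
2. f -> v, k -> g, s -> z / V _ V: fires at position(s) 7, 9: keaznazagatef
3. e -> o, i -> u / B C0 _: fires at position(s) 12: keaznazagatof
surface: keaznazagatof


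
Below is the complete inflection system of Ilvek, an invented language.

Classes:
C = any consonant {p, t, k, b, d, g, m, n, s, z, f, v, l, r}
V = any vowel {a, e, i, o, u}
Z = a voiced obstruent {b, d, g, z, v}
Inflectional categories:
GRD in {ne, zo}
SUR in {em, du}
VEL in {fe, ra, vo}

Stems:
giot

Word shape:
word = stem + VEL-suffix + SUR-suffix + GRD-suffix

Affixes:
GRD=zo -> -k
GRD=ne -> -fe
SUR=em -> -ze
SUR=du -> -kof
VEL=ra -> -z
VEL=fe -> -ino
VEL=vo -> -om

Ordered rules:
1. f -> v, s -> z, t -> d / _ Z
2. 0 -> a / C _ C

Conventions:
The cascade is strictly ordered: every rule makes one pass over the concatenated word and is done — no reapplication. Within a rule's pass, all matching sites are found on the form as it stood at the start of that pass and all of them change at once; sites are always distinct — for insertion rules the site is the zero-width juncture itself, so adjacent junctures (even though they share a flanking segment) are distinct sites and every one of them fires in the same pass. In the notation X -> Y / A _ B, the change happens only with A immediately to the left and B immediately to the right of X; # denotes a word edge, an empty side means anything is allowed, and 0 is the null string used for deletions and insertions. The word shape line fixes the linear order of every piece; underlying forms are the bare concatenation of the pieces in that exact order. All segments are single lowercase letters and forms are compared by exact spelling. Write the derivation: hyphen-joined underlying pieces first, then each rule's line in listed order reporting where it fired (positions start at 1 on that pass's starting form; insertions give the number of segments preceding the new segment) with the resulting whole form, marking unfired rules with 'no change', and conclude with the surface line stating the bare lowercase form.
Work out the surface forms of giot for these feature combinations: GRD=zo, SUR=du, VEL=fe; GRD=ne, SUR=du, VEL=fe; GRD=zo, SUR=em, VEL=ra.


cell GRD=zo, SUR=du, VEL=fe:
underlying: giot-ino-kof-k
1. f -> v, s -> z, t -> d / _ Z: no change
2. 0 -> a / C _ C: inserts after position(s) 10: giotinokofak
surface: giotinokofak

cell GRD=ne, SUR=du, VEL=fe:
underlying: giot-ino-kof-fe
1. f -> v, s -> z, t -> d / _ Z: no change
2. 0 -> a / C _ C: inserts after position(s) 10: giotinokofafe
surface: giotinokofafe

cell GRD=zo, SUR=em, VEL=ra:
underlying: giot-z-ze-k
1. f -> v, s -> z, t -> d / _ Z: fires at position(s) 4: giodzzek
2. 0 -> a / C _ C: inserts after position(s) 4, 5: giodazazek
surface: giodazazek


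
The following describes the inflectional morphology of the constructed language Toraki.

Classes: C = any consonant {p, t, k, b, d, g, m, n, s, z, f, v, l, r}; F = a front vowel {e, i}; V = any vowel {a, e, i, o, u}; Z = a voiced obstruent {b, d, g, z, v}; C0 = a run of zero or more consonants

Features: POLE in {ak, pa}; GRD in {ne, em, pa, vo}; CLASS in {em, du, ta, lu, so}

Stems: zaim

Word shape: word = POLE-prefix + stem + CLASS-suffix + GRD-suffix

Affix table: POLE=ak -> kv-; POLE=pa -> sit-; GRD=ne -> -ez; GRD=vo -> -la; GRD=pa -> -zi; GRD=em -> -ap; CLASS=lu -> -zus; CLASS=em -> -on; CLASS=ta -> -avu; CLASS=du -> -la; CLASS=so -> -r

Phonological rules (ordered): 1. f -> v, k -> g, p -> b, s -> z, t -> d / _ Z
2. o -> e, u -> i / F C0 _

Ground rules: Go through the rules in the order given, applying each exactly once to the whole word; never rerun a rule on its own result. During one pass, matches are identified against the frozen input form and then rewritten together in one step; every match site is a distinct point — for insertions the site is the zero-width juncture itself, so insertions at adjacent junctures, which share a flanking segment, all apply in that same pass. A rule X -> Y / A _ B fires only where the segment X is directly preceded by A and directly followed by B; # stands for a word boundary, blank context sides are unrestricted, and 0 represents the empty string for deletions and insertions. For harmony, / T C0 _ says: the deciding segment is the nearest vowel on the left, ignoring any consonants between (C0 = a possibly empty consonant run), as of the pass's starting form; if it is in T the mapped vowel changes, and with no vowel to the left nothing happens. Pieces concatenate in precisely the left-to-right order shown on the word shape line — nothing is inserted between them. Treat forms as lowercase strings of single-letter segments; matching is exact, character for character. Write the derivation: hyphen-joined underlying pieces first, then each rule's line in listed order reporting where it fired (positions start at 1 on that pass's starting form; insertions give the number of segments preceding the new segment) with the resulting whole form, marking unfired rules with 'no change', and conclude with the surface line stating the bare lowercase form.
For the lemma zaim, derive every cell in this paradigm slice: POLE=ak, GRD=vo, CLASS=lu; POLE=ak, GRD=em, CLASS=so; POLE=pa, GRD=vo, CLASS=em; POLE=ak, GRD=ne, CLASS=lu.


cell POLE=ak, GRD=vo, CLASS=lu:
underlying: kv-zaim-zus-la
1. f -> v, k -> g, p -> b, s -> z, t -> d / _ Z: fires at position(s) 1: gvzaimzusla
2. o -> e, u -> i / F C0 _: fires at position(s) 8: gvzaimzisla
surface: gvzaimzisla

cell POLE=ak, GRD=em, CLASS=so:
underlying: kv-zaim-r-ap
1. f -> v, k -> g, p -> b, s -> z, t -> d / _ Z: fires at position(s) 1: gvzaimrap
2. o -> e, u -> i / F C0 _: no change
surface: gvzaimrap

cell POLE=pa, GRD=vo, CLASS=em:
underlying: sit-zaim-on-la
1. f -> v, k -> g, p -> b, s -> z, t -> d / _ Z: fires at position(s) 3: sidzaimonla
2. o -> e, u -> i / F C0 _: fires at position(s) 8: sidzaimenla
surface: sidzaimenla

cell POLE=ak, GRD=ne, CLASS=lu:
underlying: kv-zaim-zus-ez
1. f -> v, k -> g, p -> b, s -> z, t -> d / _ Z: fires at position(s) 1: gvzaimzusez
2. o -> e, u -> i / F C0 _: fires at position(s) 8: gvzaimzisez
surface: gvzaimzisez


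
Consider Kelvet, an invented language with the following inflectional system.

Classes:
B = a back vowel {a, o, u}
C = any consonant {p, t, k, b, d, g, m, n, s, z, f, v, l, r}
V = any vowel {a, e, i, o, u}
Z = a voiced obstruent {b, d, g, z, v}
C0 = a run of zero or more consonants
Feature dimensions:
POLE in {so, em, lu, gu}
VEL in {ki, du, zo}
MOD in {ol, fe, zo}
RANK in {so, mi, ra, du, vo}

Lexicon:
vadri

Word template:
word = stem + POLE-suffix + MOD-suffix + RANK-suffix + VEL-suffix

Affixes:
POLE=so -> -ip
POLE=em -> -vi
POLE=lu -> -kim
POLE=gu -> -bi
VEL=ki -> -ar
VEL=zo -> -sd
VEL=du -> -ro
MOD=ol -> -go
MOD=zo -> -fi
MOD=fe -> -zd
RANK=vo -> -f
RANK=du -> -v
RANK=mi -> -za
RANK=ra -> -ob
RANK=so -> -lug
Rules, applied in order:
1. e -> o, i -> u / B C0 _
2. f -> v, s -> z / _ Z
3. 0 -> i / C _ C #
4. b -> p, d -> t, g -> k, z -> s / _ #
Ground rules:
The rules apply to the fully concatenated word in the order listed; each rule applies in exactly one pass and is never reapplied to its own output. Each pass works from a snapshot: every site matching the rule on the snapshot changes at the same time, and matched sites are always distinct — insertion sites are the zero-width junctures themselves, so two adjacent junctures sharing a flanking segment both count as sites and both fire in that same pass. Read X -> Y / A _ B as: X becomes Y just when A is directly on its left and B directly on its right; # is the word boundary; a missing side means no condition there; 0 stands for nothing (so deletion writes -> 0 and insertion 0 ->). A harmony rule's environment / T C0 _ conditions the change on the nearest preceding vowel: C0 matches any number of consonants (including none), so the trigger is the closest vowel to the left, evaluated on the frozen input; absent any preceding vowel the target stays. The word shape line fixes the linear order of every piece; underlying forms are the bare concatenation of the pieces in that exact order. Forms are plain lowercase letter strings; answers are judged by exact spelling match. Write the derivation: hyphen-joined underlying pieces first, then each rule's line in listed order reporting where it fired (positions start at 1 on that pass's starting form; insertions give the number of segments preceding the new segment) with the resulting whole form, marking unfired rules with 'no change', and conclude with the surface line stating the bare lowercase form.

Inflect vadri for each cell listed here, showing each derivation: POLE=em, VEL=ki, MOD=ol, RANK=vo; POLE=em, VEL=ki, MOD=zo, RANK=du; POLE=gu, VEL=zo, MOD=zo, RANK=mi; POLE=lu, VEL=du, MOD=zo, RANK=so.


cell POLE=em, VEL=ki, MOD=ol, RANK=vo:
underlying: vadri-vi-go-f-ar
1. e -> o, i -> u / B C0 _: fires at position(s) 5: vadruvigofar
2. f -> v, s -> z / _ Z: no change
3. 0 -> i / C _ C #: no change
4. b -> p, d -> t, g -> k, z -> s / _ #: no change
surface: vadruvigofar

cell POLE=em, VEL=ki, MOD=zo, RANK=du:
underlying: vadri-vi-fi-v-ar
1. e -> o, i -> u / B C0 _: fires at position(s) 5: vadruvifivar
2. f -> v, s -> z / _ Z: no change
3. 0 -> i / C _ C #: no change
4. b -> p, d -> t, g -> k, z -> s / _ #: no change
surface: vadruvifivar

cell POLE=gu, VEL=zo, MOD=zo, RANK=mi:
underlying: vadri-bi-fi-za-sd
1. e -> o, i -> u / B C0 _: fires at position(s) 5: vadrubifizasd
2. f -> v, s -> z / _ Z: fires at position(s) 12: vadrubifizazd
3. 0 -> i / C _ C #: inserts after position(s) 12: vadrubifizazid
4. b -> p, d -> t, g -> k, z -> s / _ #: fires at position(s) 14: vadrubifizazit
surface: vadrubifizazit

cell POLE=lu, VEL=du, MOD=zo, RANK=so:
underlying: vadri-kim-fi-lug-ro
1. e -> o, i -> u / B C0 _: fires at position(s) 5: vadrukimfilugro
2. f -> v, s -> z / _ Z: no change
3. 0 -> i / C _ C #: no change
4. b -> p, d -> t, g -> k, z -> s / _ #: no change
surface: vadrukimfilugro
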